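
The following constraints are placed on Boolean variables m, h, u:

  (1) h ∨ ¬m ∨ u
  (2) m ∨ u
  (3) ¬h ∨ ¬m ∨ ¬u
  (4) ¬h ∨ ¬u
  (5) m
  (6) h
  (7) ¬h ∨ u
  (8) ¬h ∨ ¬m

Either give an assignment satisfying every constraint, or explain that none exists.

The formula is unsatisfiable.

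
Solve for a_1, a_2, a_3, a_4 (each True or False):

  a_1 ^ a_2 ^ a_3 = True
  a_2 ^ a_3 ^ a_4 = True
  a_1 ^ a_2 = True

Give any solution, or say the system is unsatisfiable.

a_1 = False, a_2 = True, a_3 = False, a_4 = False

a_1 ^ a_2 ^ a_3 = F ^ T ^ F = True ✓
a_2 ^ a_3 ^ a_4 = T ^ F ^ F = True ✓
a_1 ^ a_2 = F ^ T = True ✓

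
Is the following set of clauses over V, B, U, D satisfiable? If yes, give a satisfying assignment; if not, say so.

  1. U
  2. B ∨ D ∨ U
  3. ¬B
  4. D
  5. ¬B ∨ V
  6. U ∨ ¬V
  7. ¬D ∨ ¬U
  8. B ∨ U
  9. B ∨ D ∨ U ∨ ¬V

Case D = True:
  (U) forces U = True.
  Clause (¬D ∨ ¬U) is falsified — contradiction.
Case D = False:
  Clause (D) is falsified — contradiction.
Both cases fail, so the formula is unsatisfiable.

UNSATISFIABLE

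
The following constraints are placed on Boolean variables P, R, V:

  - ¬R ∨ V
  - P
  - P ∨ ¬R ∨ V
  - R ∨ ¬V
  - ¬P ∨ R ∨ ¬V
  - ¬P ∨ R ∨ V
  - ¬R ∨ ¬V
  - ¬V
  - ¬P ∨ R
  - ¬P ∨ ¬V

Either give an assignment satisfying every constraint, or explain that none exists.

Unsatisfiable — no assignment works.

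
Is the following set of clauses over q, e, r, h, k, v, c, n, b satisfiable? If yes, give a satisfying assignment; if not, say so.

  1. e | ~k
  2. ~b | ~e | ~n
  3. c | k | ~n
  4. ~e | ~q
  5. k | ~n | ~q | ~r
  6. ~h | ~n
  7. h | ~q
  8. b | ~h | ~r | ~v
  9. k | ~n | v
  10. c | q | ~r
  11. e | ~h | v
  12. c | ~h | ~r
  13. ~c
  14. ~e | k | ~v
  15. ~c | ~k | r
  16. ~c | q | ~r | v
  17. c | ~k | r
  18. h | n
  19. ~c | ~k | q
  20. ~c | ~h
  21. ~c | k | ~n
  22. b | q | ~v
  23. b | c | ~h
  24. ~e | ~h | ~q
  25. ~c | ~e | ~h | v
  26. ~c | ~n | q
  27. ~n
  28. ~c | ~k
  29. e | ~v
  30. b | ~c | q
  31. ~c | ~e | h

q=F; e=T; r=F; h=T; k=F; v=F; c=F; n=F; b=T

Unit clause (~c) forces c = False.
Unit clause (~n) forces n = False.
In (h | n) only h is left, so h = True.
In (b | c | ~h) only b is left, so b = True.
In (c | ~h | ~r) only ~r is left, so r = False.
In (c | ~k | r) only ~k is left, so k = False.
Try q = True:
  (~e | ~q) forces e = False.
  (e | ~h | v) forces v = True.
  clause (e | ~v) is falsified — backtrack.
So q = False.
Set e = True.
  then (~e | k | ~v) forces v = False.
All clauses satisfied.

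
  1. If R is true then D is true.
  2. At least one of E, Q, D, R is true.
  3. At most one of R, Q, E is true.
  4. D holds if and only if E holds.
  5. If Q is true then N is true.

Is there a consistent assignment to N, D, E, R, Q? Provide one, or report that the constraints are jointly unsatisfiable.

N=T, D=F, E=F, R=F, Q=T

  (1) R=F ⇒ D: vacuous ✓
  (2) {E, Q, D, R}: 1 true — at least one ✓
  (3) {R, Q, E}: 1 true — at most one ✓
  (4) D=F, E=F — same ✓
  (5) Q=T ⇒ N: T ✓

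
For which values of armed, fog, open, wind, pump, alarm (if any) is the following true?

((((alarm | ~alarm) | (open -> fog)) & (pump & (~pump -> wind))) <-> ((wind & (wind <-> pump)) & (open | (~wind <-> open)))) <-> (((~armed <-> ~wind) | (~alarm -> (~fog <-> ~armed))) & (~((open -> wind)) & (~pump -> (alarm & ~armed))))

armed=T, fog=F, open=F, wind=F, pump=T, alarm=T

  ((((alarm | ~alarm) | (open -> fog)) & (pump & (~pump -> wind))) <-> ((wind & (wind <-> pump)) & (open | (~wind <-> open)))) <-> (((~armed <-> ~wind) | (~alarm -> (~fog <-> ~armed))) & (~((open -> wind)) & (~pump -> (alarm & ~armed)))) = True
    (((alarm | ~alarm) | (open -> fog)) & (pump & (~pump -> wind))) <-> ((wind & (wind <-> pump)) & (open | (~wind <-> open))) = False
      ((alarm | ~alarm) | (open -> fog)) & (pump & (~pump -> wind)) = True
        (alarm | ~alarm) | (open -> fog) = True
          alarm | ~alarm = True
            ~alarm = False
          open -> fog = True
        pump & (~pump -> wind) = True
          ~pump -> wind = True
            ~pump = False
      (wind & (wind <-> pump)) & (open | (~wind <-> open)) = False
        wind & (wind <-> pump) = False
          wind <-> pump = False
        open | (~wind <-> open) = False
          ~wind <-> open = False
            ~wind = True
    ((~armed <-> ~wind) | (~alarm -> (~fog <-> ~armed))) & (~((open -> wind)) & (~pump -> (alarm & ~armed))) = False
      (~armed <-> ~wind) | (~alarm -> (~fog <-> ~armed)) = True
        ~armed <-> ~wind = False
          ~armed = False
          ~wind = True
        ~alarm -> (~fog <-> ~armed) = True
          ~alarm = False
          ~fog <-> ~armed = False
            ~fog = True
            ~armed = False
      ~((open -> wind)) & (~pump -> (alarm & ~armed)) = False
        ~((open -> wind)) = False
          open -> wind = True
        ~pump -> (alarm & ~armed) = True
          ~pump = False
          alarm & ~armed = False
            ~armed = False
The formula evaluates to True.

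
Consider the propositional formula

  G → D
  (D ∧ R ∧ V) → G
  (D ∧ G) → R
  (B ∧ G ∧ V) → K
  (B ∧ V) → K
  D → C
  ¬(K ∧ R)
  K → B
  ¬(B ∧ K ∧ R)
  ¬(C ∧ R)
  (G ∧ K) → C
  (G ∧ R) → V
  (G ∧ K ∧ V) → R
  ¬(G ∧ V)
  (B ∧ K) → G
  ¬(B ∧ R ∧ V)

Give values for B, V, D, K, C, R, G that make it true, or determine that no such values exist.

B = True, V = False, D = True, K = False, C = True, R = False, G = False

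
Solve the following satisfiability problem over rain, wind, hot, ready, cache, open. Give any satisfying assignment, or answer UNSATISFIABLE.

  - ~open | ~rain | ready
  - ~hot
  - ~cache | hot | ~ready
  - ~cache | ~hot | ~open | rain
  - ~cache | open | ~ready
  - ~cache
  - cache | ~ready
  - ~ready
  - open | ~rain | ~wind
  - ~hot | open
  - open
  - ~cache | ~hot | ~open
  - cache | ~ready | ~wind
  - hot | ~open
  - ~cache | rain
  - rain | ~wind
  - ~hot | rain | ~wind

Case open = True:
  (~hot) forces hot = False.
  Clause (hot | ~open) is falsified — contradiction.
Case open = False:
  Clause (open) is falsified — contradiction.
Both cases fail, so the formula is unsatisfiable.

The formula is unsatisfiable.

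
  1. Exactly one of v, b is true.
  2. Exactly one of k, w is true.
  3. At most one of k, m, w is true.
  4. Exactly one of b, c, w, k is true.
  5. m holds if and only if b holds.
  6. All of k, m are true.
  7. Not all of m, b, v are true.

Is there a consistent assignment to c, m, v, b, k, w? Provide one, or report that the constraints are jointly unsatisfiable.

Case m = True:
  (3) with m=T forces k = False.
  Constraint (6) is violated (k=F) — contradiction.
Case m = False:
  Constraint (6) is violated (m=F) — contradiction.
Both cases fail — unsatisfiable.

Unsatisfiable — no assignment works.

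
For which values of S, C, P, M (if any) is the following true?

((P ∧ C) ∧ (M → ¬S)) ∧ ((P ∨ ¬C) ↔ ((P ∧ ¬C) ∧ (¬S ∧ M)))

Case C = True: the formula simplifies to (P ∧ (M → ¬S)) ∧ ¬P.
  P = True: the conjunct ¬P is False.
  P = False: the conjunct P is False.
Case C = False: the conjunct C is False.
Both cases fail — unsatisfiable.

The formula is unsatisfiable.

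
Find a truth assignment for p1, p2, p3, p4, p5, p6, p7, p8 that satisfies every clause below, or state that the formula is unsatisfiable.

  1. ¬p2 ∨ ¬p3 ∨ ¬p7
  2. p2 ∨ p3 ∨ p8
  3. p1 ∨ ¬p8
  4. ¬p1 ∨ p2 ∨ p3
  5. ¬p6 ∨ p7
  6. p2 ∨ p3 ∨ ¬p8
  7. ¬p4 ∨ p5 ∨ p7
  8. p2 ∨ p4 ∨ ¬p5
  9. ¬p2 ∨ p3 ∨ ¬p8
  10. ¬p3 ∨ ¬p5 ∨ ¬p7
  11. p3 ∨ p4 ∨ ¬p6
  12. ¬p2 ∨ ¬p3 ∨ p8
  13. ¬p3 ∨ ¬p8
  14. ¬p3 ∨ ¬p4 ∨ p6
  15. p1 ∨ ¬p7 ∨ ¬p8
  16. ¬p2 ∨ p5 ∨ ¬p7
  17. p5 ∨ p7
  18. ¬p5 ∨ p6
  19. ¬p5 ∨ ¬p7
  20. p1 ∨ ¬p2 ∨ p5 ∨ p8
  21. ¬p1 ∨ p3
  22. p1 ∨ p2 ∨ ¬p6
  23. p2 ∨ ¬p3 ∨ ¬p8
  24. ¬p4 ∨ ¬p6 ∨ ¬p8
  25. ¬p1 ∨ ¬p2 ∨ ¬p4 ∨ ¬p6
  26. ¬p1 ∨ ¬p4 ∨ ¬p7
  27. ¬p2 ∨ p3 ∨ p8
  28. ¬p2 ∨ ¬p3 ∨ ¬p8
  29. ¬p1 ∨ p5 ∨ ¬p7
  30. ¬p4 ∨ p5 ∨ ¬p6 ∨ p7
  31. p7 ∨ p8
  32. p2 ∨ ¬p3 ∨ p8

Case p3 = True:
  (¬p3 ∨ ¬p8) forces p8 = False.
  (¬p2 ∨ ¬p3 ∨ p8) forces p2 = False.
  Clause (p2 ∨ ¬p3 ∨ p8) is falsified — contradiction.
Case p3 = False:
  (¬p1 ∨ p3) forces p1 = False.
  (p1 ∨ ¬p8) forces p8 = False.
  (p2 ∨ p3 ∨ p8) forces p2 = True.
  Clause (¬p2 ∨ p3 ∨ p8) is falsified — contradiction.
Both cases fail, so the formula is unsatisfiable.

No satisfying assignment exists.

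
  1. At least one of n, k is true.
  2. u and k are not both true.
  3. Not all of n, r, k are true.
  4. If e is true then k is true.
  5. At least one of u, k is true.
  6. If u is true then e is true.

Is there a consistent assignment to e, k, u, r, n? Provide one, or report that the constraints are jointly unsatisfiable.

e: True, k: True, u: False, r: False, n: False

  (1) {n, k}: 1 true — at least one ✓
  (2) u=F, k=T — not both ✓
  (3) {n, r, k}: 1/3 true — not all ✓
  (4) e=T ⇒ k: T ✓
  (5) {u, k}: 1 true — at least one ✓
  (6) u=F ⇒ e: vacuous ✓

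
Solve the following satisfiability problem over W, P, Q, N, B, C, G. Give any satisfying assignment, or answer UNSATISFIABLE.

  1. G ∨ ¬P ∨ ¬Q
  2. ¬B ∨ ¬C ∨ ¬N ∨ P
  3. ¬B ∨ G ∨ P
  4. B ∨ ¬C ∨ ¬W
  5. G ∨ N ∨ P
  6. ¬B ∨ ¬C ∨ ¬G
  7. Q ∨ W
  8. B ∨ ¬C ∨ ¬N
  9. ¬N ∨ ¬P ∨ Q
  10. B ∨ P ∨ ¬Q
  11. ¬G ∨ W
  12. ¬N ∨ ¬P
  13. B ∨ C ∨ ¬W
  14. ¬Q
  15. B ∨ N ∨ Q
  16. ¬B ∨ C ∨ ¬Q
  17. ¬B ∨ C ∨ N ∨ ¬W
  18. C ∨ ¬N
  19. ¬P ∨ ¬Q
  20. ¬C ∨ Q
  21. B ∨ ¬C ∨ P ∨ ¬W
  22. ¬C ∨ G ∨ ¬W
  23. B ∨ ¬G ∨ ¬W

Case Q = True:
  Clause (¬Q) is falsified — contradiction.
Case Q = False:
  (Q ∨ W) forces W = True.
  (¬C ∨ Q) forces C = False.
  (B ∨ C ∨ ¬W) forces B = True.
  (¬B ∨ C ∨ N ∨ ¬W) forces N = True.
  Clause (C ∨ ¬N) is falsified — contradiction.
Both cases fail, so the formula is unsatisfiable.

UNSATISFIABLE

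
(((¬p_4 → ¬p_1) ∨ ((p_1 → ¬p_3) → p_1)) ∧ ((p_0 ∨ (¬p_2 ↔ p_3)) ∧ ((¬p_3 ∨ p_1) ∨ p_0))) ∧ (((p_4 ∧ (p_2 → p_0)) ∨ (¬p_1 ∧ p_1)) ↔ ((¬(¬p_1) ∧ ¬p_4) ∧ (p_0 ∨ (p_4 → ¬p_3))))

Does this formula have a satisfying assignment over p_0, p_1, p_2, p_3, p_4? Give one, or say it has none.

p_0 = True; p_1 = False; p_2 = True; p_3 = True; p_4 = False

  ((¬p_4 → ¬p_1) ∨ ((p_1 → ¬p_3) → p_1)) ∧ ((p_0 ∨ (¬p_2 ↔ p_3)) ∧ ((¬p_3 ∨ p_1) ∨ p_0)) = True
    (¬p_4 → ¬p_1) ∨ ((p_1 → ¬p_3) → p_1) = True
      ¬p_4 → ¬p_1 = True
        ¬p_4 = True
        ¬p_1 = True
      (p_1 → ¬p_3) → p_1 = False
        p_1 → ¬p_3 = True
          ¬p_3 = False
    (p_0 ∨ (¬p_2 ↔ p_3)) ∧ ((¬p_3 ∨ p_1) ∨ p_0) = True
      p_0 ∨ (¬p_2 ↔ p_3) = True
        ¬p_2 ↔ p_3 = False
          ¬p_2 = False
      (¬p_3 ∨ p_1) ∨ p_0 = True
        ¬p_3 ∨ p_1 = False
          ¬p_3 = False
  ((p_4 ∧ (p_2 → p_0)) ∨ (¬p_1 ∧ p_1)) ↔ ((¬(¬p_1) ∧ ¬p_4) ∧ (p_0 ∨ (p_4 → ¬p_3))) = True
    (p_4 ∧ (p_2 → p_0)) ∨ (¬p_1 ∧ p_1) = False
      p_4 ∧ (p_2 → p_0) = False
        p_2 → p_0 = True
      ¬p_1 ∧ p_1 = False
        ¬p_1 = True
    (¬(¬p_1) ∧ ¬p_4) ∧ (p_0 ∨ (p_4 → ¬p_3)) = False
      ¬(¬p_1) ∧ ¬p_4 = False
        ¬(¬p_1) = False
          ¬p_1 = True
        ¬p_4 = True
      p_0 ∨ (p_4 → ¬p_3) = True
        p_4 → ¬p_3 = True
          ¬p_3 = False
Both conjuncts True, so the formula holds.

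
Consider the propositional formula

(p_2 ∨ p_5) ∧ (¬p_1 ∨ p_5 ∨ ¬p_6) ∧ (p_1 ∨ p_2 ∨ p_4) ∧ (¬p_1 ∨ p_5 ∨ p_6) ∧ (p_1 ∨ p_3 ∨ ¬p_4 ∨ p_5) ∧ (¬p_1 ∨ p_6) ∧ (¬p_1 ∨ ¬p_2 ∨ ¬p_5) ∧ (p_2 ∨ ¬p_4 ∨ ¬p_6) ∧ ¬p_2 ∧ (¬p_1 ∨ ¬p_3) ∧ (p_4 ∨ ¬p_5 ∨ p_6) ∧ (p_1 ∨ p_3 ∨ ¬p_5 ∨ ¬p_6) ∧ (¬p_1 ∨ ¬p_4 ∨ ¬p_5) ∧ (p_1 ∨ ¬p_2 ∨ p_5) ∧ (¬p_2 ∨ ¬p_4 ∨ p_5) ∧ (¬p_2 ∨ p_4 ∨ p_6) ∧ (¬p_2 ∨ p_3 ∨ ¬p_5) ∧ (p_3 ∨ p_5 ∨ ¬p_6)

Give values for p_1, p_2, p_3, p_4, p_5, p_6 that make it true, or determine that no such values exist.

Unit clause (¬p_2) forces p_2 = False.
In (p_2 ∨ p_5) only p_5 is left, so p_5 = True.
Set p_1 = False.
  then (p_1 ∨ p_2 ∨ p_4) forces p_4 = True.
  then (p_2 ∨ ¬p_4 ∨ ¬p_6) forces p_6 = False.
Set p_3 = False.
All clauses satisfied.

p_1=F; p_2=F; p_3=F; p_4=T; p_5=T; p_6=F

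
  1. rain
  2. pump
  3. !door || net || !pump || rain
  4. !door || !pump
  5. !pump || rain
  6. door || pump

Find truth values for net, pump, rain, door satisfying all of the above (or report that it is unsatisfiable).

net=F; pump=T; rain=T; door=F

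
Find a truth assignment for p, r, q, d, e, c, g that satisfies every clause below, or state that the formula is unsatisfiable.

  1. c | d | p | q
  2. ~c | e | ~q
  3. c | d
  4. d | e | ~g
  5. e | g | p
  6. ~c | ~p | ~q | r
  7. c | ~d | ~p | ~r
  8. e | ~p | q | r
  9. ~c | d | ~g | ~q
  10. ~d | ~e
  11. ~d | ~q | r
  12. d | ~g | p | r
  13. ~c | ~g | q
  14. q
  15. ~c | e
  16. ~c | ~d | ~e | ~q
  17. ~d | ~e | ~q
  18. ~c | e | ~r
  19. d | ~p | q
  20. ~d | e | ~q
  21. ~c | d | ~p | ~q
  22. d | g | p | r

p = False; r = True; q = True; d = False; e = True; c = True; g = False

Unit clause (q) forces q = True.
Set p = False.
Try r = False:
  (~d | ~q | r) forces d = False.
  (c | d) forces c = True.
  (~c | e | ~q) forces e = True.
  (~c | d | ~g | ~q) forces g = False.
  clause (d | g | p | r) is falsified — backtrack.
So r = True.
Set d = False.
  then (c | d) forces c = True.
  then (~c | d | ~g | ~q) forces g = False.
  then (~c | e) forces e = True.
All clauses satisfied.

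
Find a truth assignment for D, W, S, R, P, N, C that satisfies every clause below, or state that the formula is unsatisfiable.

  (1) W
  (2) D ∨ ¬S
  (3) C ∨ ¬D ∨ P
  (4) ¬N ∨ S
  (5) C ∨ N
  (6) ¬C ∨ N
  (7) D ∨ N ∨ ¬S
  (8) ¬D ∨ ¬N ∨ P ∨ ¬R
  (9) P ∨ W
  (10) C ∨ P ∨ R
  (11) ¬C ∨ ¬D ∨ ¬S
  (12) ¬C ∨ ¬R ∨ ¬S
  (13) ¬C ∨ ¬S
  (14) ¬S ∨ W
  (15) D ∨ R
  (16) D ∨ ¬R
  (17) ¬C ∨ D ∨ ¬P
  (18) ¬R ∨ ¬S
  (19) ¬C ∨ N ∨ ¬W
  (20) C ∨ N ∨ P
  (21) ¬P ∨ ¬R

D = True; W = True; S = True; R = False; P = True; N = True; C = False

Unit clause (W) forces W = True.
Try D = False:
  (D ∨ ¬S) forces S = False.
  (¬N ∨ S) forces N = False.
  (C ∨ N) forces C = True.
  clause (¬C ∨ N) is falsified — backtrack.
So D = True.
Set S = True.
  then (¬C ∨ ¬D ∨ ¬S) forces C = False.
  then (¬R ∨ ¬S) forces R = False.
  then (C ∨ ¬D ∨ P) forces P = True.
  then (C ∨ N) forces N = True.
All clauses satisfied.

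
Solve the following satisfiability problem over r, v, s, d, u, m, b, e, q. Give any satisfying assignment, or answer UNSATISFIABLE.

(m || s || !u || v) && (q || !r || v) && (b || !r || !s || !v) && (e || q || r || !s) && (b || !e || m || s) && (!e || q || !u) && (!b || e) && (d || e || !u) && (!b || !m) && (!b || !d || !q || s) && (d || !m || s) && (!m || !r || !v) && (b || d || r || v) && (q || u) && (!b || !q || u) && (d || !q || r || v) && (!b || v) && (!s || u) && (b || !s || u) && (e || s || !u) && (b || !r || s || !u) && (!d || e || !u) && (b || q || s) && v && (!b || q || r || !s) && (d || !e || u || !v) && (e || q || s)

Unit clause (v) forces v = True.
Set r = False.
Set s = False.
Set d = True.
Set u = True.
  then (e || s || !u) forces e = True.
  then (!e || q || !u) forces q = True.
  then (!b || !d || !q || s) forces b = False.
  then (b || !e || m || s) forces m = True.
All clauses satisfied.

r=F, v=T, s=F, d=T, u=T, m=T, b=F, e=T, q=T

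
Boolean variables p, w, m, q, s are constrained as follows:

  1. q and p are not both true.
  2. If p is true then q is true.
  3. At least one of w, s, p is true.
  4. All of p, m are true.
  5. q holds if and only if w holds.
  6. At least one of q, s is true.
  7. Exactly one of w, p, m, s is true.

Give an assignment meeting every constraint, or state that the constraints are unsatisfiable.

UNSATISFIABLE

Case m = True:
  (4) forces p = True.
  Constraint (7) is violated (p=T, m=T) — contradiction.
Case m = False:
  Constraint (4) is violated (m=F) — contradiction.
Both cases fail — unsatisfiable.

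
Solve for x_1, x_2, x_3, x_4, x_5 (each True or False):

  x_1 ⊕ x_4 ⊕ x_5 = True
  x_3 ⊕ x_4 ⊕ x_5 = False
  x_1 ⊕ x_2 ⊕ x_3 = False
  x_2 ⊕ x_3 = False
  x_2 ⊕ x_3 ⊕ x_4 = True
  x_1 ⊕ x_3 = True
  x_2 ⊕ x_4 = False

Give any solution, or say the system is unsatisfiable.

x_1: False; x_2: True; x_3: True; x_4: True; x_5: False

x_1 ⊕ x_4 ⊕ x_5 = F ⊕ T ⊕ F = True ✓
x_3 ⊕ x_4 ⊕ x_5 = T ⊕ T ⊕ F = False ✓
x_1 ⊕ x_2 ⊕ x_3 = F ⊕ T ⊕ T = False ✓
x_2 ⊕ x_3 = T ⊕ T = False ✓
x_2 ⊕ x_3 ⊕ x_4 = T ⊕ T ⊕ T = True ✓
x_1 ⊕ x_3 = F ⊕ T = True ✓
x_2 ⊕ x_4 = T ⊕ T = False ✓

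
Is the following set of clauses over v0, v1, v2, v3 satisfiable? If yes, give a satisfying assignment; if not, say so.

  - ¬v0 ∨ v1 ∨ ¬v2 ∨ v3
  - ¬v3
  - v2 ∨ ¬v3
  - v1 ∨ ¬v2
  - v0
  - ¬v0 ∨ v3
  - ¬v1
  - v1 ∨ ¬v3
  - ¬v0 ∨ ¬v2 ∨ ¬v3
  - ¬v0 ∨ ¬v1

Unsatisfiable — no assignment works.

Case v0 = True:
  (¬v3) forces v3 = False.
  Clause (¬v0 ∨ v3) is falsified — contradiction.
Case v0 = False:
  Clause (v0) is falsified — contradiction.
Both cases fail, so the formula is unsatisfiable.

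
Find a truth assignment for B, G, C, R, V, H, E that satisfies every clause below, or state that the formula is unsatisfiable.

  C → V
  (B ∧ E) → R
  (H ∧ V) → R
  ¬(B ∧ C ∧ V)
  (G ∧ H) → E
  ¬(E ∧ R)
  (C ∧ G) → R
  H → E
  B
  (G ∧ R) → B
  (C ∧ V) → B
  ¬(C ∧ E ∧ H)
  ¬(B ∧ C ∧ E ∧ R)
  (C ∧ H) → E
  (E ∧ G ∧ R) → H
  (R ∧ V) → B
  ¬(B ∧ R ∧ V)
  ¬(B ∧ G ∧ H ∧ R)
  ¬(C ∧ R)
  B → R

B: True, G: False, C: False, R: True, V: False, H: False, E: False

Unit clause (B) forces B = True.
In (¬B ∨ R) only R is left, so R = True.
In (¬E ∨ ¬R) only ¬E is left, so E = False.
In (E ∨ ¬H) only ¬H is left, so H = False.
In (¬C ∨ ¬R) only ¬C is left, so C = False.
In (¬B ∨ ¬R ∨ ¬V) only ¬V is left, so V = False.
Set G = False.
All clauses satisfied.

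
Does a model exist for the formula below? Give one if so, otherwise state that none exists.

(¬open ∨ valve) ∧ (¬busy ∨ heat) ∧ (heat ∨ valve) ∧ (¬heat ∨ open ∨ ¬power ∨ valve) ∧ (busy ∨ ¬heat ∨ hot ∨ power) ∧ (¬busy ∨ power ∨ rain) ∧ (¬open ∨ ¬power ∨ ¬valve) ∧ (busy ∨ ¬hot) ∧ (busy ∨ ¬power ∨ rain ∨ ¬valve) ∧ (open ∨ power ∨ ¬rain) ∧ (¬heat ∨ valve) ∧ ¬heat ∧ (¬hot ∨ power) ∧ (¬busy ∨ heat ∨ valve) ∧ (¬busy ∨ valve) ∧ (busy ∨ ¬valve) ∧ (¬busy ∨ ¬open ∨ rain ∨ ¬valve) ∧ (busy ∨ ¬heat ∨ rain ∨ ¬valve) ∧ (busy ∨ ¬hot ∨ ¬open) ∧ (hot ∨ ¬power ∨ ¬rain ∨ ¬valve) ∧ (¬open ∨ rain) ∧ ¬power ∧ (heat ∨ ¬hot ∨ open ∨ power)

Unsatisfiable — no assignment works.

Case heat = True:
  Clause (¬heat) is falsified — contradiction.
Case heat = False:
  (¬busy ∨ heat) forces busy = False.
  (heat ∨ valve) forces valve = True.
  Clause (busy ∨ ¬valve) is falsified — contradiction.
Both cases fail, so the formula is unsatisfiable.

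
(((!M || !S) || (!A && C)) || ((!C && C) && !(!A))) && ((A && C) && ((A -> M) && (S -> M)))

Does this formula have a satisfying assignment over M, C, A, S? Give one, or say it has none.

M = True, C = True, A = True, S = False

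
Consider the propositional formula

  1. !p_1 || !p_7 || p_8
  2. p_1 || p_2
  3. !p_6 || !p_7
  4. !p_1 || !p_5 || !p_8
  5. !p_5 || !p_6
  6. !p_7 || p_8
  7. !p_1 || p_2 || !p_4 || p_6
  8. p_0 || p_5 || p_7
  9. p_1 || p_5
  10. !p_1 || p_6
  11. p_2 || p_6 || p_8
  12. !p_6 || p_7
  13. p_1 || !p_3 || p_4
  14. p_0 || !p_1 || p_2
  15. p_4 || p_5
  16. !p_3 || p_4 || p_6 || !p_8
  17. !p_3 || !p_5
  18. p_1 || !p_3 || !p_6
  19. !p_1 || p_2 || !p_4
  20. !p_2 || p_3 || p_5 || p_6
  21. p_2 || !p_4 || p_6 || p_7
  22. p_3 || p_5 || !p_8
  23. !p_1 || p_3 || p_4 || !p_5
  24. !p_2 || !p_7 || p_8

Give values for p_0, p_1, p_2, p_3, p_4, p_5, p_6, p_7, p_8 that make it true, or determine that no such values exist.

Set p_0 = False.
Try p_1 = True:
  (!p_1 || p_6) forces p_6 = True.
  (!p_6 || !p_7) forces p_7 = False.
  clause (!p_6 || p_7) is falsified — backtrack.
So p_1 = False.
  then (p_1 || p_2) forces p_2 = True.
  then (p_1 || p_5) forces p_5 = True.
  then (!p_3 || !p_5) forces p_3 = False.
  then (!p_5 || !p_6) forces p_6 = False.
Set p_4 = False.
Set p_7 = True.
  then (!p_7 || p_8) forces p_8 = True.
All clauses satisfied.

p_0 = False; p_1 = False; p_2 = True; p_3 = False; p_4 = False; p_5 = True; p_6 = False; p_7 = True; p_8 = True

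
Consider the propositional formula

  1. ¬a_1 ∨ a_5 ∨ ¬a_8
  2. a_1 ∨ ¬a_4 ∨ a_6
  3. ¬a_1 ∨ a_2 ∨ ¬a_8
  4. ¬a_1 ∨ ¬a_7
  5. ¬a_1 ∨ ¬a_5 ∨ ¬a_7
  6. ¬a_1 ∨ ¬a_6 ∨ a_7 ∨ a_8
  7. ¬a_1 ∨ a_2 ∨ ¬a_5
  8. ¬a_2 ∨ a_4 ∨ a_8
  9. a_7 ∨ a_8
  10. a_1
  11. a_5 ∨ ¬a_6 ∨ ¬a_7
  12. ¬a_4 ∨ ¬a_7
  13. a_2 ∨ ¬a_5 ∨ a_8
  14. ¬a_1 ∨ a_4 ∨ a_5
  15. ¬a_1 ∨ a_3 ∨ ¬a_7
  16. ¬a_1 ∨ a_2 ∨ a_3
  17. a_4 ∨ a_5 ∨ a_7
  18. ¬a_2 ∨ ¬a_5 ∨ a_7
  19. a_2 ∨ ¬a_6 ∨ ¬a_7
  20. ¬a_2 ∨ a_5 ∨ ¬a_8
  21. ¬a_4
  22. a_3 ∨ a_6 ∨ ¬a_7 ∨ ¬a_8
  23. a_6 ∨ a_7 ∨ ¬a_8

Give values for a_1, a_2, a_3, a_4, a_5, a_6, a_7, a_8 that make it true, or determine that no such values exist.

Case a_1 = True:
  (¬a_1 ∨ ¬a_7) forces a_7 = False.
  (a_7 ∨ a_8) forces a_8 = True.
  (¬a_1 ∨ a_5 ∨ ¬a_8) forces a_5 = True.
  (¬a_1 ∨ a_2 ∨ ¬a_8) forces a_2 = True.
  Clause (¬a_2 ∨ ¬a_5 ∨ a_7) is falsified — contradiction.
Case a_1 = False:
  Clause (a_1) is falsified — contradiction.
Both cases fail, so the formula is unsatisfiable.

The formula is unsatisfiable.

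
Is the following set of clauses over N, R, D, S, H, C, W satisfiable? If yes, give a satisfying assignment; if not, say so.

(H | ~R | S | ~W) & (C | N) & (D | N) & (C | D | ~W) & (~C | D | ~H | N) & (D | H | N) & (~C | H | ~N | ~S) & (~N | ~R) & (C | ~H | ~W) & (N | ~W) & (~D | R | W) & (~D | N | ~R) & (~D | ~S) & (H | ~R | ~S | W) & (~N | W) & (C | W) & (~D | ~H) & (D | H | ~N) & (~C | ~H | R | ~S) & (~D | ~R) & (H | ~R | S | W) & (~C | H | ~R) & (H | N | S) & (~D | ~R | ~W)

Set N = True.
  then (~N | ~R) forces R = False.
  then (~N | W) forces W = True.
Set D = False.
  then (C | D | ~W) forces C = True.
  then (D | H | ~N) forces H = True.
  then (~C | ~H | R | ~S) forces S = False.
All clauses satisfied.

N: True, R: False, D: False, S: False, H: True, C: True, W: True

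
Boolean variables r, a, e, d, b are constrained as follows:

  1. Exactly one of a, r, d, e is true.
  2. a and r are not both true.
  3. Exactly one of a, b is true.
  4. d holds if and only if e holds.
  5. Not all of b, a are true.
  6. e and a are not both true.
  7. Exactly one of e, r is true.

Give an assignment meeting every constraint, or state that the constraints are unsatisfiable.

r = True, a = False, e = False, d = False, b = True

  (1) {a, r, d, e}: 1 true — exactly one ✓
  (2) a=F, r=T — not both ✓
  (3) {a, b}: 1 true — exactly one ✓
  (4) d=F, e=F — same ✓
  (5) {b, a}: 1/2 true — not all ✓
  (6) e=F, a=F — not both ✓
  (7) {e, r}: 1 true — exactly one ✓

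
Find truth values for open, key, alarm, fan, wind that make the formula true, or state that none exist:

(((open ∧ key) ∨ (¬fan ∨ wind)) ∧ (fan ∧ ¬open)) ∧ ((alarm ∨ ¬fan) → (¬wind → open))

open=F; key=T; alarm=F; fan=T; wind=T

  ((open ∧ key) ∨ (¬fan ∨ wind)) ∧ (fan ∧ ¬open) = True
    (open ∧ key) ∨ (¬fan ∨ wind) = True
      open ∧ key = False
      ¬fan ∨ wind = True
        ¬fan = False
    fan ∧ ¬open = True
      ¬open = True
  (alarm ∨ ¬fan) → (¬wind → open) = True
    alarm ∨ ¬fan = False
      ¬fan = False
    ¬wind → open = True
      ¬wind = False
Both conjuncts True, so the formula holds.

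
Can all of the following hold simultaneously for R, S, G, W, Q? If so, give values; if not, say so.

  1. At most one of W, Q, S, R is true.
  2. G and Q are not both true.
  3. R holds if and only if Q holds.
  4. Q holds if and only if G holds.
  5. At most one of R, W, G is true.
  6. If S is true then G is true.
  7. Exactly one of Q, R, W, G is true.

R = False, S = False, G = False, W = True, Q = False

  (1) {W, Q, S, R}: 1 true — at most one ✓
  (2) G=F, Q=F — not both ✓
  (3) R=F, Q=F — same ✓
  (4) Q=F, G=F — same ✓
  (5) {R, W, G}: 1 true — at most one ✓
  (6) S=F ⇒ G: vacuous ✓
  (7) {Q, R, W, G}: 1 true — exactly one ✓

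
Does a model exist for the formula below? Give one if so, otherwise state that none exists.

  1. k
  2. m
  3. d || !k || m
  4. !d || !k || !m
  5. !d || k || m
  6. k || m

Unit clause (k) forces k = True.
Unit clause (m) forces m = True.
In (!d || !k || !m) only !d is left, so d = False.
Check each clause:
  (k): k holds.
  (m): m holds.
  (d || !k || m): m holds.
  (!d || !k || !m): !d holds.
  (!d || k || m): !d holds.
  (k || m): k holds.
All clauses satisfied.

k = True; d = False; m = True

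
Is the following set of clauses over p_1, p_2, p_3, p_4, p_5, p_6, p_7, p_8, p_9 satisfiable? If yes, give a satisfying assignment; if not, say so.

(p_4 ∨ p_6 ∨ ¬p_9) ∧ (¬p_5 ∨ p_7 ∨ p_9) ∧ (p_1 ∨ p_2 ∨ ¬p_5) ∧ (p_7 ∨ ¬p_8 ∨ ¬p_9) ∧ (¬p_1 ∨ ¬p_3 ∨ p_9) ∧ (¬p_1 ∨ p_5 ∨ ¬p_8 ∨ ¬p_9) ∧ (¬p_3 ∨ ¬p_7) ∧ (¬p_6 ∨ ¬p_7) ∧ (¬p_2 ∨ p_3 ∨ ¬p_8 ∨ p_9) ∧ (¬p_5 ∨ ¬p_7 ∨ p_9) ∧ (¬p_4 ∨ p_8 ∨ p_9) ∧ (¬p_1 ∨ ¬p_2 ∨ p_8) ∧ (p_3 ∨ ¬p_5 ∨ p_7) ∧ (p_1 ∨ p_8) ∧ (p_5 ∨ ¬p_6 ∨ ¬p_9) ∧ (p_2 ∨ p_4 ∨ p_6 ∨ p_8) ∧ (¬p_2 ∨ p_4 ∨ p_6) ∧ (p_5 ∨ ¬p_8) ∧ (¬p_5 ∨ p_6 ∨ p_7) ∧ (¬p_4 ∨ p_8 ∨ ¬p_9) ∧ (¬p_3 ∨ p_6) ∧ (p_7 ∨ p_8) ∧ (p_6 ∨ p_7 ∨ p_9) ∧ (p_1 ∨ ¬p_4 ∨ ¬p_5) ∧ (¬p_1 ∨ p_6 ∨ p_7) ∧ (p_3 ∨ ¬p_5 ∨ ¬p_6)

p_1 = True; p_2 = True; p_3 = False; p_4 = True; p_5 = True; p_6 = False; p_7 = True; p_8 = True; p_9 = True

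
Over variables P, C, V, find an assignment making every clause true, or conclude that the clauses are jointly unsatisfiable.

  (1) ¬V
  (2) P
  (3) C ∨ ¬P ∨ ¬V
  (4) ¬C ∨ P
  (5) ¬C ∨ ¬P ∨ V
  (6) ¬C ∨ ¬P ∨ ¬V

P = True; C = False; V = False

Unit clause (¬V) forces V = False.
Unit clause (P) forces P = True.
In (¬C ∨ ¬P ∨ V) only ¬C is left, so C = False.
All clauses satisfied.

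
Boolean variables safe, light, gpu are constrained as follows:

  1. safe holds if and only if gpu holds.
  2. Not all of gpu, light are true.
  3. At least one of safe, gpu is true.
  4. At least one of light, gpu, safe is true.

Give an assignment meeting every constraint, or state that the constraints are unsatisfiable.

safe=T, light=F, gpu=T

  (1) safe=T, gpu=T — same ✓
  (2) {gpu, light}: 1/2 true — not all ✓
  (3) {safe, gpu}: 2 true — at least one ✓
  (4) {light, gpu, safe}: 2 true — at least one ✓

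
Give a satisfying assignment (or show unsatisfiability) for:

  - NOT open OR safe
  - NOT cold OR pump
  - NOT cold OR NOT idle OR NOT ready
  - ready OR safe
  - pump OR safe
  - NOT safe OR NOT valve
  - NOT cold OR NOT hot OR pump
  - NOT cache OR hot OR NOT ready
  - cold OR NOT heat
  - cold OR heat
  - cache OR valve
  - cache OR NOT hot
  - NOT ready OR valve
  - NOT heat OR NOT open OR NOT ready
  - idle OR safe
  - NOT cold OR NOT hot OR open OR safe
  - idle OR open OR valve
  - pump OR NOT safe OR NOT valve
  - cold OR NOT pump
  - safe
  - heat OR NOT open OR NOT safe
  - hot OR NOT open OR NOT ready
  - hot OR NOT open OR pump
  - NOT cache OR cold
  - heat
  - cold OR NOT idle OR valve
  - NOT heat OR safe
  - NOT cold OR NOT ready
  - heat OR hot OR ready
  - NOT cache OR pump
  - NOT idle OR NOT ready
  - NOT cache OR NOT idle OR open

Unit clause (safe) forces safe = True.
Unit clause (heat) forces heat = True.
In (NOT safe OR NOT valve) only NOT valve is left, so valve = False.
In (cold OR NOT heat) only cold is left, so cold = True.
In (cache OR valve) only cache is left, so cache = True.
In (NOT ready OR valve) only NOT ready is left, so ready = False.
In (NOT cache OR pump) only pump is left, so pump = True.
Try open = False:
  (idle OR open OR valve) forces idle = True.
  clause (NOT cache OR NOT idle OR open) is falsified — backtrack.
So open = True.
Set idle = True.
Set hot = False.
All clauses satisfied.

open = True; cache = True; safe = True; ready = False; heat = True; idle = True; cold = True; valve = False; hot = False; pump = True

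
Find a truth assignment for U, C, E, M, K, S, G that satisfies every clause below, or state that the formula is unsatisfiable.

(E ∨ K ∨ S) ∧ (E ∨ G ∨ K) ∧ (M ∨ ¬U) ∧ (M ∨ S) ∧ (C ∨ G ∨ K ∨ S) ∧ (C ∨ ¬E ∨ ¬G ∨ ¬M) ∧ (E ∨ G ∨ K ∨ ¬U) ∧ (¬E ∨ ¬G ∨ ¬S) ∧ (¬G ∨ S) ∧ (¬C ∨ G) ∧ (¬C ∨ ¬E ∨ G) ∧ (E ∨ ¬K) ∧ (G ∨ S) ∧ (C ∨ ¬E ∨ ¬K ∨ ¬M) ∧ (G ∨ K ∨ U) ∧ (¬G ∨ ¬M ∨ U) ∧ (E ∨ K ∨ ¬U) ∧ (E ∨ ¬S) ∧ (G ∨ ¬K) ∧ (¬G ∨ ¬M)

Set U = True.
  then (M ∨ ¬U) forces M = True.
  then (¬G ∨ ¬M) forces G = False.
  then (¬C ∨ G) forces C = False.
  then (G ∨ S) forces S = True.
  then (E ∨ ¬S) forces E = True.
  then (G ∨ ¬K) forces K = False.
All clauses satisfied.

U=T; C=F; E=T; M=T; K=F; S=T; G=F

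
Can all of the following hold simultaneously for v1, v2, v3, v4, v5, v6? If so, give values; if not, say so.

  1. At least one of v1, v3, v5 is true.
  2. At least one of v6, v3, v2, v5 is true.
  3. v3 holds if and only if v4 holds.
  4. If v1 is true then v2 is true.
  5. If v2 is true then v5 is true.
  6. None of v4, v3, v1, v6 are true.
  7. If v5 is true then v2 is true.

v1 = False; v2 = True; v3 = False; v4 = False; v5 = True; v6 = False

  (1) {v1, v3, v5}: 1 true — at least one ✓
  (2) {v6, v3, v2, v5}: 2 true — at least one ✓
  (3) v3=F, v4=F — same ✓
  (4) v1=F ⇒ v2: vacuous ✓
  (5) v2=T ⇒ v5: T ✓
  (6) {v4, v3, v1, v6}: 0 true — none ✓
  (7) v5=T ⇒ v2: T ✓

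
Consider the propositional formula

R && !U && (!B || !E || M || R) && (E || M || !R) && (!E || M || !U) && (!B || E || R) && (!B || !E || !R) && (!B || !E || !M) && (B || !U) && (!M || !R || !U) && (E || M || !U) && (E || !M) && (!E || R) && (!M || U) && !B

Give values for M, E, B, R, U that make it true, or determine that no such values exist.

Unit clause (R) forces R = True.
Unit clause (!U) forces U = False.
In (!M || U) only !M is left, so M = False.
Unit clause (!B) forces B = False.
In (E || M || !R) only E is left, so E = True.
All clauses satisfied.

M = False, E = True, B = False, R = True, U = False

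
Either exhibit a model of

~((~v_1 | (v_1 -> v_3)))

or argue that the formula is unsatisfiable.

v_1: True, v_3: False

  ~((~v_1 | (v_1 -> v_3))) = True
    ~v_1 | (v_1 -> v_3) = False
      ~v_1 = False
      v_1 -> v_3 = False
The formula evaluates to True.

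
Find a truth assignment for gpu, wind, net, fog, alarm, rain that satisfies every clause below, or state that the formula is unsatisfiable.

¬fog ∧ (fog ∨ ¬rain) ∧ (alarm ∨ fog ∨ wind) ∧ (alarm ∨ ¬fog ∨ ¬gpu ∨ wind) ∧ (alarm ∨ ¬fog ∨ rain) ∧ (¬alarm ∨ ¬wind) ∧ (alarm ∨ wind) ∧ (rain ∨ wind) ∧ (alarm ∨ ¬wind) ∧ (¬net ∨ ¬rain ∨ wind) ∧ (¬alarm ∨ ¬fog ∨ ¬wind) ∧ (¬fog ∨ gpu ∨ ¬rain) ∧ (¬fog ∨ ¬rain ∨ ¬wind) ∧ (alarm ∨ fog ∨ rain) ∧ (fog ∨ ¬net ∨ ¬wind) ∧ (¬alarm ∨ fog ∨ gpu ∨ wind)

Case fog = True:
  Clause (¬fog) is falsified — contradiction.
Case fog = False:
  (fog ∨ ¬rain) forces rain = False.
  (rain ∨ wind) forces wind = True.
  (¬alarm ∨ ¬wind) forces alarm = False.
  Clause (alarm ∨ ¬wind) is falsified — contradiction.
Both cases fail, so the formula is unsatisfiable.

Unsatisfiable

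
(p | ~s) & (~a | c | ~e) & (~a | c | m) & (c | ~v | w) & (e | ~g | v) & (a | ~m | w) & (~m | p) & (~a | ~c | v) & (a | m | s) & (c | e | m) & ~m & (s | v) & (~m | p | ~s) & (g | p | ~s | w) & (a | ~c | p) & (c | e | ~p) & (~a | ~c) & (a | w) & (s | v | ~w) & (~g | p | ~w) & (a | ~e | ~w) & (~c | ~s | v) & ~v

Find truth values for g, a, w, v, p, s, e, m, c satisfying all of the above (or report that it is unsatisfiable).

Unsatisfiable — no assignment works.

Case v = True:
  Clause (~v) is falsified — contradiction.
Case v = False:
  (~m) forces m = False.
  (s | v) forces s = True.
  (p | ~s) forces p = True.
  (~c | ~s | v) forces c = False.
  (~a | c | m) forces a = False.
  (c | e | m) forces e = True.
  (a | w) forces w = True.
  Clause (a | ~e | ~w) is falsified — contradiction.
Both cases fail, so the formula is unsatisfiable.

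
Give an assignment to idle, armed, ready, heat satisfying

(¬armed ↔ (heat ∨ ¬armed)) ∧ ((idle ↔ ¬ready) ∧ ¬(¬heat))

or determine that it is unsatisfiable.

idle: True, armed: False, ready: False, heat: True

  ¬armed ↔ (heat ∨ ¬armed) = True
    ¬armed = True
    heat ∨ ¬armed = True
      ¬armed = True
  (idle ↔ ¬ready) ∧ ¬(¬heat) = True
    idle ↔ ¬ready = True
      ¬ready = True
    ¬(¬heat) = True
      ¬heat = False
Both conjuncts True, so the formula holds.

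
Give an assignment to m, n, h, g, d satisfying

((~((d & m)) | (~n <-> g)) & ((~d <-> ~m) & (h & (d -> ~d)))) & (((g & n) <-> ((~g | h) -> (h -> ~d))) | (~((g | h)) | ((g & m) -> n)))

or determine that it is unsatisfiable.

m = False, n = False, h = True, g = False, d = False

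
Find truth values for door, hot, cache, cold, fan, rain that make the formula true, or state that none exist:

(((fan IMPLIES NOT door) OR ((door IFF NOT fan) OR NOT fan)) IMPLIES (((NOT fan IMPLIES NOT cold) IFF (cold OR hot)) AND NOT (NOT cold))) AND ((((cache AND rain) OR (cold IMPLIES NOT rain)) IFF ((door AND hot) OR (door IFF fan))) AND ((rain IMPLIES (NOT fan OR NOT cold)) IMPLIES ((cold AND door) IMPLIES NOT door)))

door = False, hot = True, cache = False, cold = True, fan = True, rain = True

  ((fan IMPLIES NOT door) OR ((door IFF NOT fan) OR NOT fan)) IMPLIES (((NOT fan IMPLIES NOT cold) IFF (cold OR hot)) AND NOT (NOT cold)) = True
    (fan IMPLIES NOT door) OR ((door IFF NOT fan) OR NOT fan) = True
      fan IMPLIES NOT door = True
        NOT door = True
      (door IFF NOT fan) OR NOT fan = True
        door IFF NOT fan = True
          NOT fan = False
        NOT fan = False
    ((NOT fan IMPLIES NOT cold) IFF (cold OR hot)) AND NOT (NOT cold) = True
      (NOT fan IMPLIES NOT cold) IFF (cold OR hot) = True
        NOT fan IMPLIES NOT cold = True
          NOT fan = False
          NOT cold = False
        cold OR hot = True
      NOT (NOT cold) = True
        NOT cold = False
  (((cache AND rain) OR (cold IMPLIES NOT rain)) IFF ((door AND hot) OR (door IFF fan))) AND ((rain IMPLIES (NOT fan OR NOT cold)) IMPLIES ((cold AND door) IMPLIES NOT door)) = True
    ((cache AND rain) OR (cold IMPLIES NOT rain)) IFF ((door AND hot) OR (door IFF fan)) = True
      (cache AND rain) OR (cold IMPLIES NOT rain) = False
        cache AND rain = False
        cold IMPLIES NOT rain = False
          NOT rain = False
      (door AND hot) OR (door IFF fan) = False
        door AND hot = False
        door IFF fan = False
    (rain IMPLIES (NOT fan OR NOT cold)) IMPLIES ((cold AND door) IMPLIES NOT door) = True
      rain IMPLIES (NOT fan OR NOT cold) = False
        NOT fan OR NOT cold = False
          NOT fan = False
          NOT cold = False
      (cold AND door) IMPLIES NOT door = True
        cold AND door = False
        NOT door = True
Both conjuncts True, so the formula holds.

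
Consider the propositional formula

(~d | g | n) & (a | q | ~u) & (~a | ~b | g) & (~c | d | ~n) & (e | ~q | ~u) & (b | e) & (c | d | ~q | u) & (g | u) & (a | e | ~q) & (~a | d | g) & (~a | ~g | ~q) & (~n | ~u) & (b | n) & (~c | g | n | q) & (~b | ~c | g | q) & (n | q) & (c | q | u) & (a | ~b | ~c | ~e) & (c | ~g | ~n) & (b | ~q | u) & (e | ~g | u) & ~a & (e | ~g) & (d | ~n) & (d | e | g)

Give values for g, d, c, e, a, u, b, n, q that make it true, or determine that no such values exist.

g = True; d = False; c = False; e = True; a = False; u = True; b = True; n = False; q = True

Unit clause (~a) forces a = False.
Set g = True.
  then (e | ~g) forces e = True.
Set d = False.
  then (d | ~n) forces n = False.
  then (b | n) forces b = True.
  then (n | q) forces q = True.
  then (a | ~b | ~c | ~e) forces c = False.
  then (c | d | ~q | u) forces u = True.
All clauses satisfied.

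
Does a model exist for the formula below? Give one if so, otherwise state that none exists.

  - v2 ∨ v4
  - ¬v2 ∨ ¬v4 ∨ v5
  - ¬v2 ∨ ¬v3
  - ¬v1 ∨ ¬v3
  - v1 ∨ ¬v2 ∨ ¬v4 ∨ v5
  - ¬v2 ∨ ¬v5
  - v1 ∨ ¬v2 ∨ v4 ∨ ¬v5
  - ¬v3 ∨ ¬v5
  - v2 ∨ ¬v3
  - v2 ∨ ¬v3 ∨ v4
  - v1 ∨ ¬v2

Set v1 = True.
  then (¬v1 ∨ ¬v3) forces v3 = False.
Set v2 = True.
  then (¬v2 ∨ ¬v5) forces v5 = False.
  then (¬v2 ∨ ¬v4 ∨ v5) forces v4 = False.
All clauses satisfied.

v1 = True, v2 = True, v3 = False, v4 = False, v5 = False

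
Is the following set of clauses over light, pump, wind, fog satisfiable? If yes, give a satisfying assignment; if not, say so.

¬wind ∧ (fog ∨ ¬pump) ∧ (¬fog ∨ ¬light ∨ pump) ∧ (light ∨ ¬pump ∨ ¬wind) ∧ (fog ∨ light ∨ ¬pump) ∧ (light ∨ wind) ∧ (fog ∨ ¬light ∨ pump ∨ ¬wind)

light: True, pump: False, wind: False, fog: False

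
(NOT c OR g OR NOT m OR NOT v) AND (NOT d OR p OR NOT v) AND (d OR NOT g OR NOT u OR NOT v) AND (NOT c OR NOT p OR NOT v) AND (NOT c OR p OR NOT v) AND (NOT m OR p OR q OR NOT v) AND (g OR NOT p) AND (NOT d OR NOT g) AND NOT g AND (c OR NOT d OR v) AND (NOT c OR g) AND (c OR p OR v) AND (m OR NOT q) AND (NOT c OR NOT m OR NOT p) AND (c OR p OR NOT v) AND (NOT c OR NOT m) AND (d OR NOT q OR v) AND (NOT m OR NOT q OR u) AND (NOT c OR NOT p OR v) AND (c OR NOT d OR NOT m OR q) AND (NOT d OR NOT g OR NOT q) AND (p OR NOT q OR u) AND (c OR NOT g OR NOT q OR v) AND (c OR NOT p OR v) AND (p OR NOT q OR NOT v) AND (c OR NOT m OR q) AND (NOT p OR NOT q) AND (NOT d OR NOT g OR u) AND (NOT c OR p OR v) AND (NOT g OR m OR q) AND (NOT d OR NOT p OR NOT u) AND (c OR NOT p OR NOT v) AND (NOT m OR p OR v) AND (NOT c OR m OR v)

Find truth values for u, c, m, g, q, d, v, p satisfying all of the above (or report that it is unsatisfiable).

Unsatisfiable — no assignment works.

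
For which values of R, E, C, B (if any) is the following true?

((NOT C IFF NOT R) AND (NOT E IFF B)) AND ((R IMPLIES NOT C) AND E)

R: False; E: True; C: False; B: False

  (NOT C IFF NOT R) AND (NOT E IFF B) = True
    NOT C IFF NOT R = True
      NOT C = True
      NOT R = True
    NOT E IFF B = True
      NOT E = False
  (R IMPLIES NOT C) AND E = True
    R IMPLIES NOT C = True
      NOT C = True
Both conjuncts True, so the formula holds.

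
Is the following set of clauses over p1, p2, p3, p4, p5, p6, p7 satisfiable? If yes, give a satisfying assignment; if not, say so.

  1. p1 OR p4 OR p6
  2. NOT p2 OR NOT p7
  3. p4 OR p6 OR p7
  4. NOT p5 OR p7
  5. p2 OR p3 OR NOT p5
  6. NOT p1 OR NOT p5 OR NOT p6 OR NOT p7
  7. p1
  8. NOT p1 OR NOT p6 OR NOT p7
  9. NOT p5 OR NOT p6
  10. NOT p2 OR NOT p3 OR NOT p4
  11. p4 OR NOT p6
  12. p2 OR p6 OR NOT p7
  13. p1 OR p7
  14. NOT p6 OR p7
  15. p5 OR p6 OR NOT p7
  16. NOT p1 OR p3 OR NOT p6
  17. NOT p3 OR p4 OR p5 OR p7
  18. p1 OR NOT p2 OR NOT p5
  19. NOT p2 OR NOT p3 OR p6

p1 = True; p2 = True; p3 = False; p4 = True; p5 = False; p6 = False; p7 = False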